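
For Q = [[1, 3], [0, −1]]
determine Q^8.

Q² = I (check: tr Q = 0 and det Q = −1), so Q^8 = I since 8 is even.

[[1, 0], [0, 1]]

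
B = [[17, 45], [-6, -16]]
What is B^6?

[[379, 945], [-126, -314]]

tr B = 1 and det B = -2, so the characteristic polynomial is λ² − (1)λ + (-2) with roots -1 and 2.
Eigenvectors give P = [[-5, -3], [2, 1]] with P⁻¹ = [[1, 3], [-2, -5]], and B = P·diag(-1, 2)·P⁻¹.
Then B^6 = P·diag(1, 64)·P⁻¹ = [[-5, -192], [2, 64]] · [[1, 3], [-2, -5]] = [[379, 945], [-126, -314]].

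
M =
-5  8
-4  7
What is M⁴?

[[-79, 160], [-80, 161]]

tr M = 2 and det M = -3, so the characteristic polynomial is λ² − (2)λ + (-3) with roots 3 and -1.
Eigenvectors give P = [[1, 2], [1, 1]] with P⁻¹ = [[-1, 2], [1, -1]], and M = P·diag(3, -1)·P⁻¹.
Then M⁴ = P·diag(81, 1)·P⁻¹ = [[81, 2], [81, 1]] · [[-1, 2], [1, -1]] = [[-79, 160], [-80, 161]].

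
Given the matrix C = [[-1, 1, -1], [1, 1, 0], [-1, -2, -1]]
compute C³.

C² = [[3, 2, 2], [0, 2, -1], [0, -1, 2]]
C³ = [[-3, 1, -5], [3, 4, 1], [-3, -5, -2]]

[[-3, 1, -5], [3, 4, 1], [-3, -5, -2]]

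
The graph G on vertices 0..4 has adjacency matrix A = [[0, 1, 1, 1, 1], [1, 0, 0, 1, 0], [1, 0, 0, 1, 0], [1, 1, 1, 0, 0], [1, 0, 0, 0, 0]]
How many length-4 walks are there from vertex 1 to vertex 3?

10

The number of length-4 walks from vertex 1 to vertex 3 is entry (1,3) of A⁴, where A is the adjacency matrix.
A² = [[4, 1, 1, 2, 0], [1, 2, 2, 1, 1], [1, 2, 2, 1, 1], [2, 1, 1, 3, 1], [0, 1, 1, 1, 1]]
A³ = [[4, 6, 6, 6, 4], [6, 2, 2, 5, 1], [6, 2, 2, 5, 1], [6, 5, 5, 4, 2], [4, 1, 1, 2, 0]]
A⁴ = [[22, 10, 10, 16, 4], [10, 11, 11, 10, 6], [10, 11, 11, 10, 6], [16, 10, 10, 16, 6], [4, 6, 6, 6, 4]]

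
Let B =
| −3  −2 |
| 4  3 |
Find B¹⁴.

B² = I (check: tr B = 0 and det B = −1), so B¹⁴ = I since 14 is even.

[[1, 0], [0, 1]]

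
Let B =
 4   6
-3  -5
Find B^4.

[[-14, -30], [15, 31]]

tr B = -1 and det B = -2, so the characteristic polynomial is λ² − (-1)λ + (-2) with roots -2 and 1.
Eigenvectors give P = [[-1, -2], [1, 1]] with P⁻¹ = [[1, 2], [-1, -1]], and B = P·diag(-2, 1)·P⁻¹.
Then B^4 = P·diag(16, 1)·P⁻¹ = [[-16, -2], [16, 1]] · [[1, 2], [-1, -1]] = [[-14, -30], [15, 31]].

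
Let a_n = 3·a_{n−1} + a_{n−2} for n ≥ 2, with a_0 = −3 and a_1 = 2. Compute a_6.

393

With companion matrix Q = [[3, 1], [1, 0]], [a_n, a_{n−1}]ᵀ = Q·[a_{n−1}, a_{n−2}]ᵀ, so [a_6, a_5]ᵀ = Q⁵·[a_1, a_0]ᵀ.
Q⁵ = [[360, 109], [109, 33]], giving [a_6, a_5]ᵀ = [[393], [119]].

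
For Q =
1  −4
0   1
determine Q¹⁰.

Q = I + N where N = [[0, −4], [0, 0]] is strictly upper-triangular, so N² = 0.
(I + N)¹⁰ = I + 10·N = [[1, −40], [0, 1]].

[[1, −40], [0, 1]]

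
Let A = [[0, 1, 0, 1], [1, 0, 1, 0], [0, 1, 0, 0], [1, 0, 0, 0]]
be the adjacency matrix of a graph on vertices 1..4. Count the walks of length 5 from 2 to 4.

The number of length-5 walks from vertex 2 to vertex 4 is entry (2,4) of A⁵, where A is the adjacency matrix.
A² = [[2, 0, 1, 0], [0, 2, 0, 1], [1, 0, 1, 0], [0, 1, 0, 1]]
A³ = [[0, 3, 0, 2], [3, 0, 2, 0], [0, 2, 0, 1], [2, 0, 1, 0]]
A⁴ = [[5, 0, 3, 0], [0, 5, 0, 3], [3, 0, 2, 0], [0, 3, 0, 2]]
A⁵ = [[0, 8, 0, 5], [8, 0, 5, 0], [0, 5, 0, 3], [5, 0, 3, 0]]

0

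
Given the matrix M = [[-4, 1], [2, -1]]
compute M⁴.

M² = [[18, -5], [-10, 3]]
M³ = [[-82, 23], [46, -13]]
M⁴ = [[374, -105], [-210, 59]]

[[374, -105], [-210, 59]]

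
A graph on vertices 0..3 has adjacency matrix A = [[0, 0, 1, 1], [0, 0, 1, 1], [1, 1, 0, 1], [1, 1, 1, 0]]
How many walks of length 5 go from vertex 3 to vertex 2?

33

The number of length-5 walks from vertex 3 to vertex 2 is entry (3,2) of A^5, where A is the adjacency matrix.
A^2 = [[2, 2, 1, 1], [2, 2, 1, 1], [1, 1, 3, 2], [1, 1, 2, 3]]
A^3 = [[2, 2, 5, 5], [2, 2, 5, 5], [5, 5, 4, 5], [5, 5, 5, 4]]
A^4 = [[10, 10, 9, 9], [10, 10, 9, 9], [9, 9, 15, 14], [9, 9, 14, 15]]
A^5 = [[18, 18, 29, 29], [18, 18, 29, 29], [29, 29, 32, 33], [29, 29, 33, 32]]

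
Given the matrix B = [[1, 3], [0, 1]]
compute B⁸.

[[1, 24], [0, 1]]

B = I + N where N = [[0, 3], [0, 0]] is strictly upper-triangular, so N² = 0.
(I + N)⁸ = I + 8·N = [[1, 24], [0, 1]].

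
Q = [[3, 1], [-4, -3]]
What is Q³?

Q² = [[5, 0], [0, 5]]
Q³ = [[15, 5], [-20, -15]]

[[15, 5], [-20, -15]]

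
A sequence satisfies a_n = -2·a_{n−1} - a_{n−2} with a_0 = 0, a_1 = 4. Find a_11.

With companion matrix M = [[-2, -1], [1, 0]], [a_n, a_{n−1}]ᵀ = M·[a_{n−1}, a_{n−2}]ᵀ, so [a_11, a_10]ᵀ = M^10·[a_1, a_0]ᵀ.
M^10 = [[11, 10], [-10, -9]], giving [a_11, a_10]ᵀ = [[44], [-40]].

44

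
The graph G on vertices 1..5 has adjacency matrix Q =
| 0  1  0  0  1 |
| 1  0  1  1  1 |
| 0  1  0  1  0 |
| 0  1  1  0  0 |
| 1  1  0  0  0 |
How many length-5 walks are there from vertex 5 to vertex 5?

16

The number of length-5 walks from vertex 5 to vertex 5 is entry (5,5) of Q^5, where Q is the adjacency matrix.
Q^2 = [[2, 1, 1, 1, 1], [1, 4, 1, 1, 1], [1, 1, 2, 1, 1], [1, 1, 1, 2, 1], [1, 1, 1, 1, 2]]
Q^3 = [[2, 5, 2, 2, 3], [5, 4, 5, 5, 5], [2, 5, 2, 3, 2], [2, 5, 3, 2, 2], [3, 5, 2, 2, 2]]
Q^4 = [[8, 9, 7, 7, 7], [9, 20, 9, 9, 9], [7, 9, 8, 7, 7], [7, 9, 7, 8, 7], [7, 9, 7, 7, 8]]
Q^5 = [[16, 29, 16, 16, 17], [29, 36, 29, 29, 29], [16, 29, 16, 17, 16], [16, 29, 17, 16, 16], [17, 29, 16, 16, 16]]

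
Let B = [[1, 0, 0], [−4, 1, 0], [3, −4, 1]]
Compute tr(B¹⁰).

B = I + N where N = [[0, 0, 0], [−4, 0, 0], [3, −4, 0]] is strictly lower-triangular, so N³ = 0.
(I + N)¹⁰ = I + 10·N + 45·N² = [[1, 0, 0], [−40, 1, 0], [750, −40, 1]].

3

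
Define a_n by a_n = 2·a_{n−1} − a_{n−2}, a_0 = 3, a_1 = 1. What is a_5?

With companion matrix Q = [[2, −1], [1, 0]], [a_n, a_{n−1}]ᵀ = Q·[a_{n−1}, a_{n−2}]ᵀ, so [a_5, a_4]ᵀ = Q⁴·[a_1, a_0]ᵀ.
Q⁴ = [[5, −4], [4, −3]], giving [a_5, a_4]ᵀ = [[−7], [−5]].

−7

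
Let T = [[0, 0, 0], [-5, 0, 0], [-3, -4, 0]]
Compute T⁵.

T is strictly triangular, hence nilpotent: T³ = 0, so T⁵ = 0.

[[0, 0, 0], [0, 0, 0], [0, 0, 0]]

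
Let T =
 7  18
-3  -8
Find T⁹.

[[1027, 3078], [-513, -1538]]

tr T = -1 and det T = -2, so the characteristic polynomial is λ² − (-1)λ + (-2) with roots -2 and 1.
Eigenvectors give P = [[-2, 3], [1, -1]] with P⁻¹ = [[1, 3], [1, 2]], and T = P·diag(-2, 1)·P⁻¹.
Then T⁹ = P·diag(-512, 1)·P⁻¹ = [[1024, 3], [-512, -1]] · [[1, 3], [1, 2]] = [[1027, 3078], [-513, -1538]].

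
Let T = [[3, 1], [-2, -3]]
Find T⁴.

T² = [[7, 0], [0, 7]]
T³ = [[21, 7], [-14, -21]]
T⁴ = [[49, 0], [0, 49]]

[[49, 0], [0, 49]]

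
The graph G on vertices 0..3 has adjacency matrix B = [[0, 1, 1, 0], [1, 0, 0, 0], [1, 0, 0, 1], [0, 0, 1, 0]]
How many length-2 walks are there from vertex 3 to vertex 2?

0

The number of length-2 walks from vertex 3 to vertex 2 is entry (3,2) of B^2, where B is the adjacency matrix.
B^2 = [[2, 0, 0, 1], [0, 1, 1, 0], [0, 1, 2, 0], [1, 0, 0, 1]]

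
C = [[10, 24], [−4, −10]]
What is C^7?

[[640, 1536], [−256, −640]]

tr C = 0 and det C = −4, so the characteristic polynomial is λ² − (0)λ + (−4) with roots 2 and −2.
Eigenvectors give P = [[3, 2], [−1, −1]] with P⁻¹ = [[1, 2], [−1, −3]], and C = P·diag(2, −2)·P⁻¹.
Then C^7 = P·diag(128, −128)·P⁻¹ = [[384, −256], [−128, 128]] · [[1, 2], [−1, −3]] = [[640, 1536], [−256, −640]].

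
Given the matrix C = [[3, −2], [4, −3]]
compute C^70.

C² = I (check: tr C = 0 and det C = −1), so C^70 = I since 70 is even.

[[1, 0], [0, 1]]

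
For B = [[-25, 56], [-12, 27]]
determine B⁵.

[[-1465, 3416], [-732, 1707]]

tr B = 2 and det B = -3, so the characteristic polynomial is λ² − (2)λ + (-3) with roots -1 and 3.
Eigenvectors give P = [[7, 2], [3, 1]] with P⁻¹ = [[1, -2], [-3, 7]], and B = P·diag(-1, 3)·P⁻¹.
Then B⁵ = P·diag(-1, 243)·P⁻¹ = [[-7, 486], [-3, 243]] · [[1, -2], [-3, 7]] = [[-1465, 3416], [-732, 1707]].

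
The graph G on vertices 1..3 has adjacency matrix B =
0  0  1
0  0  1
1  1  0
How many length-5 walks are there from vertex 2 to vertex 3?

4

The number of length-5 walks from vertex 2 to vertex 3 is entry (2,3) of B⁵, where B is the adjacency matrix.
B² = [[1, 1, 0], [1, 1, 0], [0, 0, 2]]
B³ = [[0, 0, 2], [0, 0, 2], [2, 2, 0]]
B⁴ = [[2, 2, 0], [2, 2, 0], [0, 0, 4]]
B⁵ = [[0, 0, 4], [0, 0, 4], [4, 4, 0]]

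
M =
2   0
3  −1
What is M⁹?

[[512, 0], [513, −1]]

tr M = 1 and det M = −2, so the characteristic polynomial is λ² − (1)λ + (−2) with roots −1 and 2.
Eigenvectors give P = [[0, 1], [−1, 1]] with P⁻¹ = [[1, −1], [1, 0]], and M = P·diag(−1, 2)·P⁻¹.
Then M⁹ = P·diag(−1, 512)·P⁻¹ = [[0, 512], [1, 512]] · [[1, −1], [1, 0]] = [[512, 0], [513, −1]].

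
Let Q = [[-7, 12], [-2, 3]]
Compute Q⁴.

tr Q = -4 and det Q = 3, so the characteristic polynomial is λ² − (-4)λ + (3) with roots -1 and -3.
Eigenvectors give P = [[2, 3], [1, 1]] with P⁻¹ = [[-1, 3], [1, -2]], and Q = P·diag(-1, -3)·P⁻¹.
Then Q⁴ = P·diag(1, 81)·P⁻¹ = [[2, 243], [1, 81]] · [[-1, 3], [1, -2]] = [[241, -480], [80, -159]].

[[241, -480], [80, -159]]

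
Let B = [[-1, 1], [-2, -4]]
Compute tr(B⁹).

-20195

tr B = -5 and det B = 6, so the characteristic polynomial is λ² − (-5)λ + (6) with roots -3 and -2.
Eigenvectors give P = [[-1, -1], [2, 1]] with P⁻¹ = [[1, 1], [-2, -1]], and B = P·diag(-3, -2)·P⁻¹.
Then B⁹ = P·diag(-19683, -512)·P⁻¹ = [[19683, 512], [-39366, -512]] · [[1, 1], [-2, -1]] = [[18659, 19171], [-38342, -38854]].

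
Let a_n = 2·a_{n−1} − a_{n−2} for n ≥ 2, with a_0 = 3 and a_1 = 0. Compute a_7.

−18

With companion matrix Q = [[2, −1], [1, 0]], [a_n, a_{n−1}]ᵀ = Q·[a_{n−1}, a_{n−2}]ᵀ, so [a_7, a_6]ᵀ = Q⁶·[a_1, a_0]ᵀ.
Q⁶ = [[7, −6], [6, −5]], giving [a_7, a_6]ᵀ = [[−18], [−15]].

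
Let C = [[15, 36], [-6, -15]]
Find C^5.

[[1215, 2916], [-486, -1215]]

tr C = 0 and det C = -9, so the characteristic polynomial is λ² − (0)λ + (-9) with roots 3 and -3.
Eigenvectors give P = [[-3, 2], [1, -1]] with P⁻¹ = [[-1, -2], [-1, -3]], and C = P·diag(3, -3)·P⁻¹.
Then C^5 = P·diag(243, -243)·P⁻¹ = [[-729, -486], [243, 243]] · [[-1, -2], [-1, -3]] = [[1215, 2916], [-486, -1215]].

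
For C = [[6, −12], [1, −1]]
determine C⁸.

tr C = 5 and det C = 6, so the characteristic polynomial is λ² − (5)λ + (6) with roots 3 and 2.
Eigenvectors give P = [[−4, 3], [−1, 1]] with P⁻¹ = [[−1, 3], [−1, 4]], and C = P·diag(3, 2)·P⁻¹.
Then C⁸ = P·diag(6561, 256)·P⁻¹ = [[−26244, 768], [−6561, 256]] · [[−1, 3], [−1, 4]] = [[25476, −75660], [6305, −18659]].

[[25476, −75660], [6305, −18659]]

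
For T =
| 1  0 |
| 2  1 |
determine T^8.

T = I + N where N = [[0, 0], [2, 0]] is strictly lower-triangular, so N^2 = 0.
(I + N)^8 = I + 8·N = [[1, 0], [16, 1]].

[[1, 0], [16, 1]]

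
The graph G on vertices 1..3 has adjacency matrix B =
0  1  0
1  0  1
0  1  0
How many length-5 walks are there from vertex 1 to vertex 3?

0

The number of length-5 walks from vertex 1 to vertex 3 is entry (1,3) of B⁵, where B is the adjacency matrix.
B² = [[1, 0, 1], [0, 2, 0], [1, 0, 1]]
B³ = [[0, 2, 0], [2, 0, 2], [0, 2, 0]]
B⁴ = [[2, 0, 2], [0, 4, 0], [2, 0, 2]]
B⁵ = [[0, 4, 0], [4, 0, 4], [0, 4, 0]]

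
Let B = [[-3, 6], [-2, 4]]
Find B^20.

[[-3, 6], [-2, 4]]

B² = B (a projection; rank 1, trace 1), so B^20 = B.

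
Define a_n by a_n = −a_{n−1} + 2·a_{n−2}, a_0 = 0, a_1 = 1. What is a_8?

−85

With companion matrix T = [[−1, 2], [1, 0]], [a_n, a_{n−1}]ᵀ = T·[a_{n−1}, a_{n−2}]ᵀ, so [a_8, a_7]ᵀ = T⁷·[a_1, a_0]ᵀ.
T⁷ = [[−85, 86], [43, −42]], giving [a_8, a_7]ᵀ = [[−85], [43]].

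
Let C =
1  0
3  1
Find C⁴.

[[1, 0], [12, 1]]

C = I + N where N = [[0, 0], [3, 0]] is strictly lower-triangular, so N² = 0.
(I + N)⁴ = I + 4·N = [[1, 0], [12, 1]].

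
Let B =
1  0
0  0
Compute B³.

B² = [[1, 0], [0, 0]]
B³ = [[1, 0], [0, 0]]

[[1, 0], [0, 0]]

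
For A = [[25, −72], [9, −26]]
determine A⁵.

[[265, −792], [99, −296]]

tr A = −1 and det A = −2, so the characteristic polynomial is λ² − (−1)λ + (−2) with roots 1 and −2.
Eigenvectors give P = [[3, −8], [1, −3]] with P⁻¹ = [[3, −8], [1, −3]], and A = P·diag(1, −2)·P⁻¹.
Then A⁵ = P·diag(1, −32)·P⁻¹ = [[3, 256], [1, 96]] · [[3, −8], [1, −3]] = [[265, −792], [99, −296]].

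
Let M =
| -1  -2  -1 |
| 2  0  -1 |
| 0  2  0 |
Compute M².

[[-3, 0, 3], [-2, -6, -2], [4, 0, -2]]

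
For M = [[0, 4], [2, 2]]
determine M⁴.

[[96, 160], [80, 176]]

M² = [[8, 8], [4, 12]]
M³ = [[16, 48], [24, 40]]
M⁴ = [[96, 160], [80, 176]]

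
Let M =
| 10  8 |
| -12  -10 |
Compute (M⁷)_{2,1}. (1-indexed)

-768

tr M = 0 and det M = -4, so the characteristic polynomial is λ² − (0)λ + (-4) with roots 2 and -2.
Eigenvectors give P = [[-1, -2], [1, 3]] with P⁻¹ = [[-3, -2], [1, 1]], and M = P·diag(2, -2)·P⁻¹.
Then M⁷ = P·diag(128, -128)·P⁻¹ = [[-128, 256], [128, -384]] · [[-3, -2], [1, 1]] = [[640, 512], [-768, -640]].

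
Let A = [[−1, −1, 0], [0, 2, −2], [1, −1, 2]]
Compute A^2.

[[1, −1, 2], [−2, 6, −8], [1, −5, 6]]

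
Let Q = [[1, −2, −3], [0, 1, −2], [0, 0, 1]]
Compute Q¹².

[[1, −24, 228], [0, 1, −24], [0, 0, 1]]

Q = I + N where N = [[0, −2, −3], [0, 0, −2], [0, 0, 0]] is strictly upper-triangular, so N³ = 0.
(I + N)¹² = I + 12·N + 66·N² = [[1, −24, 228], [0, 1, −24], [0, 0, 1]].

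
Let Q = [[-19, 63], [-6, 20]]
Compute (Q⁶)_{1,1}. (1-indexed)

tr Q = 1 and det Q = -2, so the characteristic polynomial is λ² − (1)λ + (-2) with roots -1 and 2.
Eigenvectors give P = [[-7, -3], [-2, -1]] with P⁻¹ = [[-1, 3], [2, -7]], and Q = P·diag(-1, 2)·P⁻¹.
Then Q⁶ = P·diag(1, 64)·P⁻¹ = [[-7, -192], [-2, -64]] · [[-1, 3], [2, -7]] = [[-377, 1323], [-126, 442]].

-377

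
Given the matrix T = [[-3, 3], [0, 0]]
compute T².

[[9, -9], [0, 0]]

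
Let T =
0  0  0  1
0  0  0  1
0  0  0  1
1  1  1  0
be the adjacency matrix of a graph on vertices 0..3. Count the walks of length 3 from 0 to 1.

0

The number of length-3 walks from vertex 0 to vertex 1 is entry (0,1) of T³, where T is the adjacency matrix.
T² = [[1, 1, 1, 0], [1, 1, 1, 0], [1, 1, 1, 0], [0, 0, 0, 3]]
T³ = [[0, 0, 0, 3], [0, 0, 0, 3], [0, 0, 0, 3], [3, 3, 3, 0]]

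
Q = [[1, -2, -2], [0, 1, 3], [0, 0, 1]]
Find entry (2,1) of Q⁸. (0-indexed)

0

Q = I + N where N = [[0, -2, -2], [0, 0, 3], [0, 0, 0]] is strictly upper-triangular, so N³ = 0.
(I + N)⁸ = I + 8·N + 28·N² = [[1, -16, -184], [0, 1, 24], [0, 0, 1]].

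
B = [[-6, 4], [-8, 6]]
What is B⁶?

[[64, 0], [0, 64]]

tr B = 0 and det B = -4, so the characteristic polynomial is λ² − (0)λ + (-4) with roots 2 and -2.
Eigenvectors give P = [[-1, 1], [-2, 1]] with P⁻¹ = [[1, -1], [2, -1]], and B = P·diag(2, -2)·P⁻¹.
Then B⁶ = P·diag(64, 64)·P⁻¹ = [[-64, 64], [-128, 64]] · [[1, -1], [2, -1]] = [[64, 0], [0, 64]].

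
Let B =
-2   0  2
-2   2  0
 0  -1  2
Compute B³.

B² = [[4, -2, 0], [0, 4, -4], [2, -4, 4]]
B³ = [[-4, -4, 8], [-8, 12, -8], [4, -12, 12]]

[[-4, -4, 8], [-8, 12, -8], [4, -12, 12]]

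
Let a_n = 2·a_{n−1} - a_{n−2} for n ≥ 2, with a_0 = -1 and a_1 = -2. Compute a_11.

With companion matrix A = [[2, -1], [1, 0]], [a_n, a_{n−1}]ᵀ = A·[a_{n−1}, a_{n−2}]ᵀ, so [a_11, a_10]ᵀ = A^10·[a_1, a_0]ᵀ.
A^10 = [[11, -10], [10, -9]], giving [a_11, a_10]ᵀ = [[-12], [-11]].

-12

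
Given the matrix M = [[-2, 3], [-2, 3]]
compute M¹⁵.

M² = M (a projection; rank 1, trace 1), so M¹⁵ = M.

[[-2, 3], [-2, 3]]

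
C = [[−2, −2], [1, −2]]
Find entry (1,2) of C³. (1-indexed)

−20

C² = [[2, 8], [−4, 2]]
C³ = [[4, −20], [10, 4]]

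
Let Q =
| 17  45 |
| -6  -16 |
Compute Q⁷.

tr Q = 1 and det Q = -2, so the characteristic polynomial is λ² − (1)λ + (-2) with roots -1 and 2.
Eigenvectors give P = [[5, -3], [-2, 1]] with P⁻¹ = [[-1, -3], [-2, -5]], and Q = P·diag(-1, 2)·P⁻¹.
Then Q⁷ = P·diag(-1, 128)·P⁻¹ = [[-5, -384], [2, 128]] · [[-1, -3], [-2, -5]] = [[773, 1935], [-258, -646]].

[[773, 1935], [-258, -646]]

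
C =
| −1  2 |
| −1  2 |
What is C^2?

[[−1, 2], [−1, 2]]

C² = C (a projection; rank 1, trace 1), so C^2 = C.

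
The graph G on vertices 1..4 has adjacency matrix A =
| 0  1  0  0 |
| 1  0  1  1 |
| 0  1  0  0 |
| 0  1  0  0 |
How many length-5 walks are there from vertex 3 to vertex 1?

The number of length-5 walks from vertex 3 to vertex 1 is entry (3,1) of A⁵, where A is the adjacency matrix.
A² = [[1, 0, 1, 1], [0, 3, 0, 0], [1, 0, 1, 1], [1, 0, 1, 1]]
A³ = [[0, 3, 0, 0], [3, 0, 3, 3], [0, 3, 0, 0], [0, 3, 0, 0]]
A⁴ = [[3, 0, 3, 3], [0, 9, 0, 0], [3, 0, 3, 3], [3, 0, 3, 3]]
A⁵ = [[0, 9, 0, 0], [9, 0, 9, 9], [0, 9, 0, 0], [0, 9, 0, 0]]

0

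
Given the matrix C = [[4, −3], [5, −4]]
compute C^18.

[[1, 0], [0, 1]]

C² = I (check: tr C = 0 and det C = −1), so C^18 = I since 18 is even.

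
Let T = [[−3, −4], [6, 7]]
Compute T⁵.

[[−483, −484], [726, 727]]

tr T = 4 and det T = 3, so the characteristic polynomial is λ² − (4)λ + (3) with roots 3 and 1.
Eigenvectors give P = [[−2, −1], [3, 1]] with P⁻¹ = [[1, 1], [−3, −2]], and T = P·diag(3, 1)·P⁻¹.
Then T⁵ = P·diag(243, 1)·P⁻¹ = [[−486, −1], [729, 1]] · [[1, 1], [−3, −2]] = [[−483, −484], [726, 727]].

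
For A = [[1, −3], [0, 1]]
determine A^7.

[[1, −21], [0, 1]]

A = I + N where N = [[0, −3], [0, 0]] is strictly upper-triangular, so N^2 = 0.
(I + N)^7 = I + 7·N = [[1, −21], [0, 1]].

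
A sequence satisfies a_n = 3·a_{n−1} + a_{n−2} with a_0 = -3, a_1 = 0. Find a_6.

With companion matrix B = [[3, 1], [1, 0]], [a_n, a_{n−1}]ᵀ = B·[a_{n−1}, a_{n−2}]ᵀ, so [a_6, a_5]ᵀ = B⁵·[a_1, a_0]ᵀ.
B⁵ = [[360, 109], [109, 33]], giving [a_6, a_5]ᵀ = [[-327], [-99]].

-327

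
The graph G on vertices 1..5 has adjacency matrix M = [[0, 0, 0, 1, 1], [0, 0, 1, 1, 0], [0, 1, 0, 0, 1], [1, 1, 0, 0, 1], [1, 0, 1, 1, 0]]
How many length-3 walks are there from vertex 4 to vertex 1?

4

The number of length-3 walks from vertex 4 to vertex 1 is entry (4,1) of M³, where M is the adjacency matrix.
M² = [[2, 1, 1, 1, 1], [1, 2, 0, 0, 2], [1, 0, 2, 2, 0], [1, 0, 2, 3, 1], [1, 2, 0, 1, 3]]
M³ = [[2, 2, 2, 4, 4], [2, 0, 4, 5, 1], [2, 4, 0, 1, 5], [4, 5, 1, 2, 6], [4, 1, 5, 6, 2]]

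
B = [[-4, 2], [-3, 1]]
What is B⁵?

[[-94, 62], [-93, 61]]

tr B = -3 and det B = 2, so the characteristic polynomial is λ² − (-3)λ + (2) with roots -2 and -1.
Eigenvectors give P = [[1, -2], [1, -3]] with P⁻¹ = [[3, -2], [1, -1]], and B = P·diag(-2, -1)·P⁻¹.
Then B⁵ = P·diag(-32, -1)·P⁻¹ = [[-32, 2], [-32, 3]] · [[3, -2], [1, -1]] = [[-94, 62], [-93, 61]].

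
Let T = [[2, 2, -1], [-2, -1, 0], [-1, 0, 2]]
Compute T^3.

T^2 = [[1, 2, -4], [-2, -3, 2], [-4, -2, 5]]
T^3 = [[2, 0, -9], [0, -1, 6], [-9, -6, 14]]

[[2, 0, -9], [0, -1, 6], [-9, -6, 14]]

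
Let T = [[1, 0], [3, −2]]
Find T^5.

[[1, 0], [33, −32]]

tr T = −1 and det T = −2, so the characteristic polynomial is λ² − (−1)λ + (−2) with roots −2 and 1.
Eigenvectors give P = [[0, 1], [−1, 1]] with P⁻¹ = [[1, −1], [1, 0]], and T = P·diag(−2, 1)·P⁻¹.
Then T^5 = P·diag(−32, 1)·P⁻¹ = [[0, 1], [32, 1]] · [[1, −1], [1, 0]] = [[1, 0], [33, −32]].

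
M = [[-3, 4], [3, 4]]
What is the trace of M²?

49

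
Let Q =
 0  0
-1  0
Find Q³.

Q is strictly triangular, hence nilpotent: Q² = 0, so Q³ = 0.

[[0, 0], [0, 0]]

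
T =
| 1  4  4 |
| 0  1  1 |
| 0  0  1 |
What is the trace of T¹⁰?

3

T = I + N where N = [[0, 4, 4], [0, 0, 1], [0, 0, 0]] is strictly upper-triangular, so N³ = 0.
(I + N)¹⁰ = I + 10·N + 45·N² = [[1, 40, 220], [0, 1, 10], [0, 0, 1]].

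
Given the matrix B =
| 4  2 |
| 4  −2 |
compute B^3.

[[112, 40], [80, −8]]

B^2 = [[24, 4], [8, 12]]
B^3 = [[112, 40], [80, −8]]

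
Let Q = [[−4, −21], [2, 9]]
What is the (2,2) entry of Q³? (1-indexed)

tr Q = 5 and det Q = 6, so the characteristic polynomial is λ² − (5)λ + (6) with roots 3 and 2.
Eigenvectors give P = [[−3, 7], [1, −2]] with P⁻¹ = [[2, 7], [1, 3]], and Q = P·diag(3, 2)·P⁻¹.
Then Q³ = P·diag(27, 8)·P⁻¹ = [[−81, 56], [27, −16]] · [[2, 7], [1, 3]] = [[−106, −399], [38, 141]].

141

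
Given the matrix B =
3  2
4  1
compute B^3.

[[83, 42], [84, 41]]

B^2 = [[17, 8], [16, 9]]
B^3 = [[83, 42], [84, 41]]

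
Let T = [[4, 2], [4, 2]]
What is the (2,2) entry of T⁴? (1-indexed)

432

T² = [[24, 12], [24, 12]]
T³ = [[144, 72], [144, 72]]
T⁴ = [[864, 432], [864, 432]]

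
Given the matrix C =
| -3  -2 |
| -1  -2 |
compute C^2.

[[11, 10], [5, 6]]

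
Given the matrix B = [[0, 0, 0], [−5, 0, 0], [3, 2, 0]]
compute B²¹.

B is strictly triangular, hence nilpotent: B³ = 0, so B²¹ = 0.

[[0, 0, 0], [0, 0, 0], [0, 0, 0]]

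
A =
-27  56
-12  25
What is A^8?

tr A = -2 and det A = -3, so the characteristic polynomial is λ² − (-2)λ + (-3) with roots -3 and 1.
Eigenvectors give P = [[7, 2], [3, 1]] with P⁻¹ = [[1, -2], [-3, 7]], and A = P·diag(-3, 1)·P⁻¹.
Then A^8 = P·diag(6561, 1)·P⁻¹ = [[45927, 2], [19683, 1]] · [[1, -2], [-3, 7]] = [[45921, -91840], [19680, -39359]].

[[45921, -91840], [19680, -39359]]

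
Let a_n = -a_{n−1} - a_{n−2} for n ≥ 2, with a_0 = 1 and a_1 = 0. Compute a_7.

0

With companion matrix C = [[-1, -1], [1, 0]], [a_n, a_{n−1}]ᵀ = C·[a_{n−1}, a_{n−2}]ᵀ, so [a_7, a_6]ᵀ = C⁶·[a_1, a_0]ᵀ.
C⁶ = [[1, 0], [0, 1]], giving [a_7, a_6]ᵀ = [[0], [1]].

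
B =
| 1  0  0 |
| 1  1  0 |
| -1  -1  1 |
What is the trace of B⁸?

B = I + N where N = [[0, 0, 0], [1, 0, 0], [-1, -1, 0]] is strictly lower-triangular, so N³ = 0.
(I + N)⁸ = I + 8·N + 28·N² = [[1, 0, 0], [8, 1, 0], [-36, -8, 1]].

3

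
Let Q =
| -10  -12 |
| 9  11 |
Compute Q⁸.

[[-764, -1020], [765, 1021]]

tr Q = 1 and det Q = -2, so the characteristic polynomial is λ² − (1)λ + (-2) with roots 2 and -1.
Eigenvectors give P = [[-1, 4], [1, -3]] with P⁻¹ = [[3, 4], [1, 1]], and Q = P·diag(2, -1)·P⁻¹.
Then Q⁸ = P·diag(256, 1)·P⁻¹ = [[-256, 4], [256, -3]] · [[3, 4], [1, 1]] = [[-764, -1020], [765, 1021]].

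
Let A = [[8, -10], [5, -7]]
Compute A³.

[[62, -70], [35, -43]]

tr A = 1 and det A = -6, so the characteristic polynomial is λ² − (1)λ + (-6) with roots 3 and -2.
Eigenvectors give P = [[2, 1], [1, 1]] with P⁻¹ = [[1, -1], [-1, 2]], and A = P·diag(3, -2)·P⁻¹.
Then A³ = P·diag(27, -8)·P⁻¹ = [[54, -8], [27, -8]] · [[1, -1], [-1, 2]] = [[62, -70], [35, -43]].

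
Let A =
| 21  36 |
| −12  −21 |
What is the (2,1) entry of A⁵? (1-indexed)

−972

tr A = 0 and det A = −9, so the characteristic polynomial is λ² − (0)λ + (−9) with roots 3 and −3.
Eigenvectors give P = [[−2, −3], [1, 2]] with P⁻¹ = [[−2, −3], [1, 2]], and A = P·diag(3, −3)·P⁻¹.
Then A⁵ = P·diag(243, −243)·P⁻¹ = [[−486, 729], [243, −486]] · [[−2, −3], [1, 2]] = [[1701, 2916], [−972, −1701]].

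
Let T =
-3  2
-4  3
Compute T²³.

T² = I (check: tr T = 0 and det T = -1), so T²³ = T since 23 is odd.

[[-3, 2], [-4, 3]]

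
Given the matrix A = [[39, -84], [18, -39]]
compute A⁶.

tr A = 0 and det A = -9, so the characteristic polynomial is λ² − (0)λ + (-9) with roots -3 and 3.
Eigenvectors give P = [[2, 7], [1, 3]] with P⁻¹ = [[-3, 7], [1, -2]], and A = P·diag(-3, 3)·P⁻¹.
Then A⁶ = P·diag(729, 729)·P⁻¹ = [[1458, 5103], [729, 2187]] · [[-3, 7], [1, -2]] = [[729, 0], [0, 729]].

[[729, 0], [0, 729]]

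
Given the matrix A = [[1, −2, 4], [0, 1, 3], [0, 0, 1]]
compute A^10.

[[1, −20, −230], [0, 1, 30], [0, 0, 1]]

A = I + N where N = [[0, −2, 4], [0, 0, 3], [0, 0, 0]] is strictly upper-triangular, so N^3 = 0.
(I + N)^10 = I + 10·N + 45·N^2 = [[1, −20, −230], [0, 1, 30], [0, 0, 1]].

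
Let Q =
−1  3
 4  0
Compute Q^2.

[[13, −3], [−4, 12]]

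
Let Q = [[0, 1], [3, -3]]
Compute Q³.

[[-9, 12], [36, -45]]

Q² = [[3, -3], [-9, 12]]
Q³ = [[-9, 12], [36, -45]]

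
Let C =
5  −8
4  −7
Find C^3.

tr C = −2 and det C = −3, so the characteristic polynomial is λ² − (−2)λ + (−3) with roots 1 and −3.
Eigenvectors give P = [[2, −1], [1, −1]] with P⁻¹ = [[1, −1], [1, −2]], and C = P·diag(1, −3)·P⁻¹.
Then C^3 = P·diag(1, −27)·P⁻¹ = [[2, 27], [1, 27]] · [[1, −1], [1, −2]] = [[29, −56], [28, −55]].

[[29, −56], [28, −55]]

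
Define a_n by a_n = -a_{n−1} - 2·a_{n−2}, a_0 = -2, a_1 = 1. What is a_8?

With companion matrix C = [[-1, -2], [1, 0]], [a_n, a_{n−1}]ᵀ = C·[a_{n−1}, a_{n−2}]ᵀ, so [a_8, a_7]ᵀ = C^7·[a_1, a_0]ᵀ.
C^7 = [[3, -14], [7, 10]], giving [a_8, a_7]ᵀ = [[31], [-13]].

31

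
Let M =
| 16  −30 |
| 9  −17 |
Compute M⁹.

tr M = −1 and det M = −2, so the characteristic polynomial is λ² − (−1)λ + (−2) with roots −2 and 1.
Eigenvectors give P = [[−5, 2], [−3, 1]] with P⁻¹ = [[1, −2], [3, −5]], and M = P·diag(−2, 1)·P⁻¹.
Then M⁹ = P·diag(−512, 1)·P⁻¹ = [[2560, 2], [1536, 1]] · [[1, −2], [3, −5]] = [[2566, −5130], [1539, −3077]].

[[2566, −5130], [1539, −3077]]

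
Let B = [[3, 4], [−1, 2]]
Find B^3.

B^2 = [[5, 20], [−5, 0]]
B^3 = [[−5, 60], [−15, −20]]

[[−5, 60], [−15, −20]]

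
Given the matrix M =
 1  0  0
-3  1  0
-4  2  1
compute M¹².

M = I + N where N = [[0, 0, 0], [-3, 0, 0], [-4, 2, 0]] is strictly lower-triangular, so N³ = 0.
(I + N)¹² = I + 12·N + 66·N² = [[1, 0, 0], [-36, 1, 0], [-444, 24, 1]].

[[1, 0, 0], [-36, 1, 0], [-444, 24, 1]]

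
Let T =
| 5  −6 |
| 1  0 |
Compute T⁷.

[[6305, −12354], [2059, −3990]]

tr T = 5 and det T = 6, so the characteristic polynomial is λ² − (5)λ + (6) with roots 3 and 2.
Eigenvectors give P = [[3, 2], [1, 1]] with P⁻¹ = [[1, −2], [−1, 3]], and T = P·diag(3, 2)·P⁻¹.
Then T⁷ = P·diag(2187, 128)·P⁻¹ = [[6561, 256], [2187, 128]] · [[1, −2], [−1, 3]] = [[6305, −12354], [2059, −3990]].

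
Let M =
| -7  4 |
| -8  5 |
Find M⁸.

[[13121, -6560], [13120, -6559]]

tr M = -2 and det M = -3, so the characteristic polynomial is λ² − (-2)λ + (-3) with roots 1 and -3.
Eigenvectors give P = [[1, -1], [2, -1]] with P⁻¹ = [[-1, 1], [-2, 1]], and M = P·diag(1, -3)·P⁻¹.
Then M⁸ = P·diag(1, 6561)·P⁻¹ = [[1, -6561], [2, -6561]] · [[-1, 1], [-2, 1]] = [[13121, -6560], [13120, -6559]].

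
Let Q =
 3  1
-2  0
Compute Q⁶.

[[127, 63], [-126, -62]]

tr Q = 3 and det Q = 2, so the characteristic polynomial is λ² − (3)λ + (2) with roots 1 and 2.
Eigenvectors give P = [[-1, 1], [2, -1]] with P⁻¹ = [[1, 1], [2, 1]], and Q = P·diag(1, 2)·P⁻¹.
Then Q⁶ = P·diag(1, 64)·P⁻¹ = [[-1, 64], [2, -64]] · [[1, 1], [2, 1]] = [[127, 63], [-126, -62]].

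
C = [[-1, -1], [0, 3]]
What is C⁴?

[[1, -20], [0, 81]]

C² = [[1, -2], [0, 9]]
C³ = [[-1, -7], [0, 27]]
C⁴ = [[1, -20], [0, 81]]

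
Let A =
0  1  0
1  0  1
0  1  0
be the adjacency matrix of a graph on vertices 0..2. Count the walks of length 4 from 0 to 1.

0

The number of length-4 walks from vertex 0 to vertex 1 is entry (0,1) of A⁴, where A is the adjacency matrix.
A² = [[1, 0, 1], [0, 2, 0], [1, 0, 1]]
A³ = [[0, 2, 0], [2, 0, 2], [0, 2, 0]]
A⁴ = [[2, 0, 2], [0, 4, 0], [2, 0, 2]]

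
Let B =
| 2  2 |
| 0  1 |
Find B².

[[4, 6], [0, 1]]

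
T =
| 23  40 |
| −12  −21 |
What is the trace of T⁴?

82

tr T = 2 and det T = −3, so the characteristic polynomial is λ² − (2)λ + (−3) with roots −1 and 3.
Eigenvectors give P = [[5, −2], [−3, 1]] with P⁻¹ = [[−1, −2], [−3, −5]], and T = P·diag(−1, 3)·P⁻¹.
Then T⁴ = P·diag(1, 81)·P⁻¹ = [[5, −162], [−3, 81]] · [[−1, −2], [−3, −5]] = [[481, 800], [−240, −399]].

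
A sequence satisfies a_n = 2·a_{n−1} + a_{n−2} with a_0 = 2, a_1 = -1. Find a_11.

With companion matrix M = [[2, 1], [1, 0]], [a_n, a_{n−1}]ᵀ = M·[a_{n−1}, a_{n−2}]ᵀ, so [a_11, a_10]ᵀ = M¹⁰·[a_1, a_0]ᵀ.
M¹⁰ = [[5741, 2378], [2378, 985]], giving [a_11, a_10]ᵀ = [[-985], [-408]].

-985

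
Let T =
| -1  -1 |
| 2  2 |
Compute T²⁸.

[[-1, -1], [2, 2]]

T² = T (a projection; rank 1, trace 1), so T²⁸ = T.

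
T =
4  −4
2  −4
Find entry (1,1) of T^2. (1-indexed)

8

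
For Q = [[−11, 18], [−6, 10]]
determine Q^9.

tr Q = −1 and det Q = −2, so the characteristic polynomial is λ² − (−1)λ + (−2) with roots 1 and −2.
Eigenvectors give P = [[3, 2], [2, 1]] with P⁻¹ = [[−1, 2], [2, −3]], and Q = P·diag(1, −2)·P⁻¹.
Then Q^9 = P·diag(1, −512)·P⁻¹ = [[3, −1024], [2, −512]] · [[−1, 2], [2, −3]] = [[−2051, 3078], [−1026, 1540]].

[[−2051, 3078], [−1026, 1540]]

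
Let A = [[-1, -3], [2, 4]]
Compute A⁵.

tr A = 3 and det A = 2, so the characteristic polynomial is λ² − (3)λ + (2) with roots 1 and 2.
Eigenvectors give P = [[3, -1], [-2, 1]] with P⁻¹ = [[1, 1], [2, 3]], and A = P·diag(1, 2)·P⁻¹.
Then A⁵ = P·diag(1, 32)·P⁻¹ = [[3, -32], [-2, 32]] · [[1, 1], [2, 3]] = [[-61, -93], [62, 94]].

[[-61, -93], [62, 94]]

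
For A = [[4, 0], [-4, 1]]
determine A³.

A² = [[16, 0], [-20, 1]]
A³ = [[64, 0], [-84, 1]]

[[64, 0], [-84, 1]]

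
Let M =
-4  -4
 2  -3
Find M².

[[8, 28], [-14, 1]]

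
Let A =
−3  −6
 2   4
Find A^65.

A² = A (a projection; rank 1, trace 1), so A^65 = A.

[[−3, −6], [2, 4]]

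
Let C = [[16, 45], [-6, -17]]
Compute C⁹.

tr C = -1 and det C = -2, so the characteristic polynomial is λ² − (-1)λ + (-2) with roots 1 and -2.
Eigenvectors give P = [[-3, -5], [1, 2]] with P⁻¹ = [[-2, -5], [1, 3]], and C = P·diag(1, -2)·P⁻¹.
Then C⁹ = P·diag(1, -512)·P⁻¹ = [[-3, 2560], [1, -1024]] · [[-2, -5], [1, 3]] = [[2566, 7695], [-1026, -3077]].

[[2566, 7695], [-1026, -3077]]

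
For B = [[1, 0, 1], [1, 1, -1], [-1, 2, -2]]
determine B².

[[0, 2, -1], [3, -1, 2], [3, -2, 1]]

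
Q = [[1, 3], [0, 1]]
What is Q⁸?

[[1, 24], [0, 1]]

Q = I + N where N = [[0, 3], [0, 0]] is strictly upper-triangular, so N² = 0.
(I + N)⁸ = I + 8·N = [[1, 24], [0, 1]].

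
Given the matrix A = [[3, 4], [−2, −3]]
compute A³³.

[[3, 4], [−2, −3]]

A² = I (check: tr A = 0 and det A = −1), so A³³ = A since 33 is odd.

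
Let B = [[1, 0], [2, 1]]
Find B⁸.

B = I + N where N = [[0, 0], [2, 0]] is strictly lower-triangular, so N² = 0.
(I + N)⁸ = I + 8·N = [[1, 0], [16, 1]].

[[1, 0], [16, 1]]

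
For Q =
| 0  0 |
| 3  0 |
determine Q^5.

Q is strictly triangular, hence nilpotent: Q^2 = 0, so Q^5 = 0.

[[0, 0], [0, 0]]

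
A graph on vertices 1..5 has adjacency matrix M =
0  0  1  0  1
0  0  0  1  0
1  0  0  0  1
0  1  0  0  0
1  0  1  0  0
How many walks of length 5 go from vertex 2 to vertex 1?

The number of length-5 walks from vertex 2 to vertex 1 is entry (2,1) of M⁵, where M is the adjacency matrix.
M² = [[2, 0, 1, 0, 1], [0, 1, 0, 0, 0], [1, 0, 2, 0, 1], [0, 0, 0, 1, 0], [1, 0, 1, 0, 2]]
M³ = [[2, 0, 3, 0, 3], [0, 0, 0, 1, 0], [3, 0, 2, 0, 3], [0, 1, 0, 0, 0], [3, 0, 3, 0, 2]]
M⁴ = [[6, 0, 5, 0, 5], [0, 1, 0, 0, 0], [5, 0, 6, 0, 5], [0, 0, 0, 1, 0], [5, 0, 5, 0, 6]]
M⁵ = [[10, 0, 11, 0, 11], [0, 0, 0, 1, 0], [11, 0, 10, 0, 11], [0, 1, 0, 0, 0], [11, 0, 11, 0, 10]]

0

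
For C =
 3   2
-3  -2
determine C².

C² = C (a projection; rank 1, trace 1), so C² = C.

[[3, 2], [-3, -2]]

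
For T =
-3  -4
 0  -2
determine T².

[[9, 20], [0, 4]]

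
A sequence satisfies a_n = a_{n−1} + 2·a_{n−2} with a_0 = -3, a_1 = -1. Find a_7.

-169

With companion matrix A = [[1, 2], [1, 0]], [a_n, a_{n−1}]ᵀ = A·[a_{n−1}, a_{n−2}]ᵀ, so [a_7, a_6]ᵀ = A^6·[a_1, a_0]ᵀ.
A^6 = [[43, 42], [21, 22]], giving [a_7, a_6]ᵀ = [[-169], [-87]].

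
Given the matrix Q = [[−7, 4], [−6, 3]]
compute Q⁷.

[[−6559, 4372], [−6558, 4371]]

tr Q = −4 and det Q = 3, so the characteristic polynomial is λ² − (−4)λ + (3) with roots −3 and −1.
Eigenvectors give P = [[1, −2], [1, −3]] with P⁻¹ = [[3, −2], [1, −1]], and Q = P·diag(−3, −1)·P⁻¹.
Then Q⁷ = P·diag(−2187, −1)·P⁻¹ = [[−2187, 2], [−2187, 3]] · [[3, −2], [1, −1]] = [[−6559, 4372], [−6558, 4371]].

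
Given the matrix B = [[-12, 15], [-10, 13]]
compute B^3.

[[-78, 105], [-70, 97]]

tr B = 1 and det B = -6, so the characteristic polynomial is λ² − (1)λ + (-6) with roots -2 and 3.
Eigenvectors give P = [[-3, 1], [-2, 1]] with P⁻¹ = [[-1, 1], [-2, 3]], and B = P·diag(-2, 3)·P⁻¹.
Then B^3 = P·diag(-8, 27)·P⁻¹ = [[24, 27], [16, 27]] · [[-1, 1], [-2, 3]] = [[-78, 105], [-70, 97]].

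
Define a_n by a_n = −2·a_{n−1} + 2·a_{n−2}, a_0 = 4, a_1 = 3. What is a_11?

1312

With companion matrix A = [[−2, 2], [1, 0]], [a_n, a_{n−1}]ᵀ = A·[a_{n−1}, a_{n−2}]ᵀ, so [a_11, a_10]ᵀ = A¹⁰·[a_1, a_0]ᵀ.
A¹⁰ = [[18272, −13376], [−6688, 4896]], giving [a_11, a_10]ᵀ = [[1312], [−480]].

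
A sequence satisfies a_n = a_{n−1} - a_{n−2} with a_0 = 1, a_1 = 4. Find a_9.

With companion matrix B = [[1, -1], [1, 0]], [a_n, a_{n−1}]ᵀ = B·[a_{n−1}, a_{n−2}]ᵀ, so [a_9, a_8]ᵀ = B^8·[a_1, a_0]ᵀ.
B^8 = [[0, -1], [1, -1]], giving [a_9, a_8]ᵀ = [[-1], [3]].

-1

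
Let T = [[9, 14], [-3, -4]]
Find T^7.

tr T = 5 and det T = 6, so the characteristic polynomial is λ² − (5)λ + (6) with roots 3 and 2.
Eigenvectors give P = [[-7, -2], [3, 1]] with P⁻¹ = [[-1, -2], [3, 7]], and T = P·diag(3, 2)·P⁻¹.
Then T^7 = P·diag(2187, 128)·P⁻¹ = [[-15309, -256], [6561, 128]] · [[-1, -2], [3, 7]] = [[14541, 28826], [-6177, -12226]].

[[14541, 28826], [-6177, -12226]]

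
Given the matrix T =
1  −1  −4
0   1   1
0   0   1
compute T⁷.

[[1, −7, −49], [0, 1, 7], [0, 0, 1]]

T = I + N where N = [[0, −1, −4], [0, 0, 1], [0, 0, 0]] is strictly upper-triangular, so N³ = 0.
(I + N)⁷ = I + 7·N + 21·N² = [[1, −7, −49], [0, 1, 7], [0, 0, 1]].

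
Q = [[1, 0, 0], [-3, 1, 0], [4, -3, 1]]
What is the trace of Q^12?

Q = I + N where N = [[0, 0, 0], [-3, 0, 0], [4, -3, 0]] is strictly lower-triangular, so N^3 = 0.
(I + N)^12 = I + 12·N + 66·N^2 = [[1, 0, 0], [-36, 1, 0], [642, -36, 1]].

3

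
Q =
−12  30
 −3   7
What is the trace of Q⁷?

tr Q = −5 and det Q = 6, so the characteristic polynomial is λ² − (−5)λ + (6) with roots −2 and −3.
Eigenvectors give P = [[3, 10], [1, 3]] with P⁻¹ = [[−3, 10], [1, −3]], and Q = P·diag(−2, −3)·P⁻¹.
Then Q⁷ = P·diag(−128, −2187)·P⁻¹ = [[−384, −21870], [−128, −6561]] · [[−3, 10], [1, −3]] = [[−20718, 61770], [−6177, 18403]].

−2315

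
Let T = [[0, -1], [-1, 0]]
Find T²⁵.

[[0, -1], [-1, 0]]

T² = I (check: tr T = 0 and det T = -1), so T²⁵ = T since 25 is odd.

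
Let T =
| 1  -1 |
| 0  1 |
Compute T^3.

T = I + N where N = [[0, -1], [0, 0]] is strictly upper-triangular, so N^2 = 0.
(I + N)^3 = I + 3·N = [[1, -3], [0, 1]].

[[1, -3], [0, 1]]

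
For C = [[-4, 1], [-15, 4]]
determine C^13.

[[-4, 1], [-15, 4]]

C² = I (check: tr C = 0 and det C = -1), so C^13 = C since 13 is odd.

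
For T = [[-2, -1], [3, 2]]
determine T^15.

T² = I (check: tr T = 0 and det T = -1), so T^15 = T since 15 is odd.

[[-2, -1], [3, 2]]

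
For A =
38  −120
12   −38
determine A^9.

[[9728, −30720], [3072, −9728]]

tr A = 0 and det A = −4, so the characteristic polynomial is λ² − (0)λ + (−4) with roots 2 and −2.
Eigenvectors give P = [[10, 3], [3, 1]] with P⁻¹ = [[1, −3], [−3, 10]], and A = P·diag(2, −2)·P⁻¹.
Then A^9 = P·diag(512, −512)·P⁻¹ = [[5120, −1536], [1536, −512]] · [[1, −3], [−3, 10]] = [[9728, −30720], [3072, −9728]].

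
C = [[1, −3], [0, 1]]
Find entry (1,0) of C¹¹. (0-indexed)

0

C = I + N where N = [[0, −3], [0, 0]] is strictly upper-triangular, so N² = 0.
(I + N)¹¹ = I + 11·N = [[1, −33], [0, 1]].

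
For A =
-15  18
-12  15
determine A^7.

tr A = 0 and det A = -9, so the characteristic polynomial is λ² − (0)λ + (-9) with roots -3 and 3.
Eigenvectors give P = [[3, 1], [2, 1]] with P⁻¹ = [[1, -1], [-2, 3]], and A = P·diag(-3, 3)·P⁻¹.
Then A^7 = P·diag(-2187, 2187)·P⁻¹ = [[-6561, 2187], [-4374, 2187]] · [[1, -1], [-2, 3]] = [[-10935, 13122], [-8748, 10935]].

[[-10935, 13122], [-8748, 10935]]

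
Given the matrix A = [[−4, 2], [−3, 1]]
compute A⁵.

tr A = −3 and det A = 2, so the characteristic polynomial is λ² − (−3)λ + (2) with roots −2 and −1.
Eigenvectors give P = [[1, −2], [1, −3]] with P⁻¹ = [[3, −2], [1, −1]], and A = P·diag(−2, −1)·P⁻¹.
Then A⁵ = P·diag(−32, −1)·P⁻¹ = [[−32, 2], [−32, 3]] · [[3, −2], [1, −1]] = [[−94, 62], [−93, 61]].

[[−94, 62], [−93, 61]]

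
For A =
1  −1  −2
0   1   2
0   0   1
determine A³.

A = I + N where N = [[0, −1, −2], [0, 0, 2], [0, 0, 0]] is strictly upper-triangular, so N³ = 0.
(I + N)³ = I + 3·N + 3·N² = [[1, −3, −12], [0, 1, 6], [0, 0, 1]].

[[1, −3, −12], [0, 1, 6], [0, 0, 1]]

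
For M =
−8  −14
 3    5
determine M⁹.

tr M = −3 and det M = 2, so the characteristic polynomial is λ² − (−3)λ + (2) with roots −1 and −2.
Eigenvectors give P = [[−2, 7], [1, −3]] with P⁻¹ = [[3, 7], [1, 2]], and M = P·diag(−1, −2)·P⁻¹.
Then M⁹ = P·diag(−1, −512)·P⁻¹ = [[2, −3584], [−1, 1536]] · [[3, 7], [1, 2]] = [[−3578, −7154], [1533, 3065]].

[[−3578, −7154], [1533, 3065]]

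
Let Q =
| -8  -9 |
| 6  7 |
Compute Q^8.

tr Q = -1 and det Q = -2, so the characteristic polynomial is λ² − (-1)λ + (-2) with roots 1 and -2.
Eigenvectors give P = [[-1, 3], [1, -2]] with P⁻¹ = [[2, 3], [1, 1]], and Q = P·diag(1, -2)·P⁻¹.
Then Q^8 = P·diag(1, 256)·P⁻¹ = [[-1, 768], [1, -512]] · [[2, 3], [1, 1]] = [[766, 765], [-510, -509]].

[[766, 765], [-510, -509]]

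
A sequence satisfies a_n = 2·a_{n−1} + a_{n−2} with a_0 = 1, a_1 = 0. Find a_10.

With companion matrix Q = [[2, 1], [1, 0]], [a_n, a_{n−1}]ᵀ = Q·[a_{n−1}, a_{n−2}]ᵀ, so [a_10, a_9]ᵀ = Q^9·[a_1, a_0]ᵀ.
Q^9 = [[2378, 985], [985, 408]], giving [a_10, a_9]ᵀ = [[985], [408]].

985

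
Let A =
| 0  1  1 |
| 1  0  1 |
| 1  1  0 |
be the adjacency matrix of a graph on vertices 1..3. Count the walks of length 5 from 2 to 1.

The number of length-5 walks from vertex 2 to vertex 1 is entry (2,1) of A^5, where A is the adjacency matrix.
A^2 = [[2, 1, 1], [1, 2, 1], [1, 1, 2]]
A^3 = [[2, 3, 3], [3, 2, 3], [3, 3, 2]]
A^4 = [[6, 5, 5], [5, 6, 5], [5, 5, 6]]
A^5 = [[10, 11, 11], [11, 10, 11], [11, 11, 10]]

11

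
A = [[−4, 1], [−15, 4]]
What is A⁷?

A² = I (check: tr A = 0 and det A = −1), so A⁷ = A since 7 is odd.

[[−4, 1], [−15, 4]]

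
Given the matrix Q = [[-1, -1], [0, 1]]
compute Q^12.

Q² = I (check: tr Q = 0 and det Q = -1), so Q^12 = I since 12 is even.

[[1, 0], [0, 1]]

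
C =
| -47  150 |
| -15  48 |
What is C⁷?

[[-20963, 69450], [-6945, 23022]]

tr C = 1 and det C = -6, so the characteristic polynomial is λ² − (1)λ + (-6) with roots 3 and -2.
Eigenvectors give P = [[3, -10], [1, -3]] with P⁻¹ = [[-3, 10], [-1, 3]], and C = P·diag(3, -2)·P⁻¹.
Then C⁷ = P·diag(2187, -128)·P⁻¹ = [[6561, 1280], [2187, 384]] · [[-3, 10], [-1, 3]] = [[-20963, 69450], [-6945, 23022]].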